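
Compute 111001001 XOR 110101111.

XOR: 1 when bits differ
  111001001
^ 110101111
-----------
  001100110
Decimal: 457 ^ 431 = 102



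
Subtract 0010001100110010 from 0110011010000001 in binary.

Method 1 - Direct subtraction (column by column from the right: bit − bit − borrow-in; if negative, add 2 and borrow 1 from the next column):
borrow: 0000011011111100
        0110011010000001
-       0010001100110010
------------------------
        0100001101001111

Method 2 - Add two's complement:
Two's complement of 0010001100110010: invert → 1101110011001101, add 1 → 1101110011001110
  0110011010000001
+ 1101110011001110
------------------
 10100001101001111  (end carry out of the top bit = 1)
Discarding the end carry: 0100001101001111
Decimal check:
  0110011010000001 = 16384 + 8192 + 1024 + 512 + 128 + 1 = 26241
  0010001100110010 = 8192 + 512 + 256 + 32 + 16 + 2 = 9010
  26241 - 9010 = 17231, and 0100001101001111 = 16384 + 512 + 256 + 64 + 8 + 4 + 2 + 1 = 17231 ✓



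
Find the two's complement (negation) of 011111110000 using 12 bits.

Original: 011111110000
Step 1 - Invert all bits: 100000001111
Step 2 - Add 1: 100000010000
Verification: 011111110000 + 100000010000 = 1000000000000; discarding the end carry (carry out of the top bit) leaves the 12-bit value 000000000000, as required for x + (-x)



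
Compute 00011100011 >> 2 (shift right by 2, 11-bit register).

Original: 00011100011 (decimal 227)
Shift right by 2 positions
Drop the 2 low bits; fill with zeros on the left
Result: 00000111000 (decimal 56)
Equivalent: 227 >> 2 = 227 ÷ 2^2 = 56



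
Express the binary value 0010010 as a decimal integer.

Sum of powers of 2 for each 1-bit:
2^1 + 2^4
= 2 + 16
= 18



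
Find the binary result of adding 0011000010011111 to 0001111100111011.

Add column by column from the right: bit + bit + carry-in; write the sum mod 2, carry 1 when the sum is 2 or 3.
carry:  0110000001111110
        0011000010011111
+       0001111100111011
------------------------
       00100111111011010
(the carry out of the leftmost column, 0, becomes the leading bit)
Decimal check:
  0011000010011111 = 8192 + 4096 + 128 + 16 + 8 + 4 + 2 + 1 = 12447
  0001111100111011 = 4096 + 2048 + 1024 + 512 + 256 + 32 + 16 + 8 + 2 + 1 = 7995
  12447 + 7995 = 20442, and 00100111111011010 = 16384 + 2048 + 1024 + 512 + 256 + 128 + 64 + 16 + 8 + 2 = 20442 ✓



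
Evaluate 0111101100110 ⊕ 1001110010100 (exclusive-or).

XOR: 1 when bits differ
  0111101100110
^ 1001110010100
---------------
  1110011110010
Decimal: 3942 ^ 5012 = 7410



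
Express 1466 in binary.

Using repeated division by 2:
1466 ÷ 2 = 733 remainder 0
733 ÷ 2 = 366 remainder 1
366 ÷ 2 = 183 remainder 0
183 ÷ 2 = 91 remainder 1
91 ÷ 2 = 45 remainder 1
45 ÷ 2 = 22 remainder 1
22 ÷ 2 = 11 remainder 0
11 ÷ 2 = 5 remainder 1
5 ÷ 2 = 2 remainder 1
2 ÷ 2 = 1 remainder 0
1 ÷ 2 = 0 remainder 1
Reading remainders bottom to top: 10110111010



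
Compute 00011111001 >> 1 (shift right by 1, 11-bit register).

Original: 00011111001 (decimal 249)
Shift right by 1 position
Drop the 1 low bit; fill with zero on the left
Result: 00001111100 (decimal 124)
Equivalent: 249 >> 1 = 249 ÷ 2^1 = 124



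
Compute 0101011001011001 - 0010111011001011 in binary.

Method 1 - Direct subtraction (column by column from the right: bit − bit − borrow-in; if negative, add 2 and borrow 1 from the next column):
borrow: 0101111100011100
        0101011001011001
-       0010111011001011
------------------------
        0010011110001110

Method 2 - Add two's complement:
Two's complement of 0010111011001011: invert → 1101000100110100, add 1 → 1101000100110101
  0101011001011001
+ 1101000100110101
------------------
 10010011110001110  (end carry out of the top bit = 1)
Discarding the end carry: 0010011110001110
Decimal check:
  0101011001011001 = 16384 + 4096 + 1024 + 512 + 64 + 16 + 8 + 1 = 22105
  0010111011001011 = 8192 + 2048 + 1024 + 512 + 128 + 64 + 8 + 2 + 1 = 11979
  22105 - 11979 = 10126, and 0010011110001110 = 8192 + 1024 + 512 + 256 + 128 + 8 + 4 + 2 = 10126 ✓



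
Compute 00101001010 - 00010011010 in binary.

Method 1 - Direct subtraction (column by column from the right: bit − bit − borrow-in; if negative, add 2 and borrow 1 from the next column):
borrow: 00101100000
        00101001010
-       00010011010
-------------------
        00010110000

Method 2 - Add two's complement:
Two's complement of 00010011010: invert → 11101100101, add 1 → 11101100110
  00101001010
+ 11101100110
-------------
 100010110000  (end carry out of the top bit = 1)
Discarding the end carry: 00010110000
Decimal check:
  00101001010 = 256 + 64 + 8 + 2 = 330
  00010011010 = 128 + 16 + 8 + 2 = 154
  330 - 154 = 176, and 00010110000 = 128 + 32 + 16 = 176 ✓



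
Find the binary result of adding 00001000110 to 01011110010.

Add column by column from the right: bit + bit + carry-in; write the sum mod 2, carry 1 when the sum is 2 or 3.
carry:  00110001100
        00001000110
+       01011110010
-------------------
       001100111000
(the carry out of the leftmost column, 0, becomes the leading bit)
Decimal check:
  00001000110 = 64 + 4 + 2 = 70
  01011110010 = 512 + 128 + 64 + 32 + 16 + 2 = 754
  70 + 754 = 824, and 001100111000 = 512 + 256 + 32 + 16 + 8 = 824 ✓



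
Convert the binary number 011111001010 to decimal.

Sum of powers of 2 for each 1-bit:
2^1 + 2^3 + 2^6 + 2^7 + 2^8 + 2^9 + 2^10
= 2 + 8 + 64 + 128 + 256 + 512 + 1024
= 1994



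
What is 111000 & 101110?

AND: 1 only when both bits are 1
  111000
& 101110
--------
  101000
Decimal: 56 & 46 = 40



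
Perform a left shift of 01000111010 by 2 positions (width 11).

Original: 01000111010 (decimal 570)
Shift left by 2 positions
Append 2 zeros on the right and drop the 2 high bits that overflow the 11-bit width
Result: 00011101000 (decimal 232)
Equivalent: 570 << 2 = 570 × 2^2 = 2280, truncated to 11 bits = 232



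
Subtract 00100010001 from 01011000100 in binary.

Method 1 - Direct subtraction (column by column from the right: bit − bit − borrow-in; if negative, add 2 and borrow 1 from the next column):
borrow: 01001100110
        01011000100
-       00100010001
-------------------
        00110110011

Method 2 - Add two's complement:
Two's complement of 00100010001: invert → 11011101110, add 1 → 11011101111
  01011000100
+ 11011101111
-------------
 100110110011  (end carry out of the top bit = 1)
Discarding the end carry: 00110110011
Decimal check:
  01011000100 = 512 + 128 + 64 + 4 = 708
  00100010001 = 256 + 16 + 1 = 273
  708 - 273 = 435, and 00110110011 = 256 + 128 + 32 + 16 + 2 + 1 = 435 ✓



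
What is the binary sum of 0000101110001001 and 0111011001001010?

Add column by column from the right: bit + bit + carry-in; write the sum mod 2, carry 1 when the sum is 2 or 3.
carry:  1111110000010000
        0000101110001001
+       0111011001001010
------------------------
       01000000111010011
(the carry out of the leftmost column, 0, becomes the leading bit)
Decimal check:
  0000101110001001 = 2048 + 512 + 256 + 128 + 8 + 1 = 2953
  0111011001001010 = 16384 + 8192 + 4096 + 1024 + 512 + 64 + 8 + 2 = 30282
  2953 + 30282 = 33235, and 01000000111010011 = 32768 + 256 + 128 + 64 + 16 + 2 + 1 = 33235 ✓



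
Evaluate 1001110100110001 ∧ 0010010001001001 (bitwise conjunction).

AND: 1 only when both bits are 1
  1001110100110001
& 0010010001001001
------------------
  0000010000000001
Decimal: 40241 & 9289 = 1025



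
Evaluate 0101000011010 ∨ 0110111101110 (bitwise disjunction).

OR: 1 when either bit is 1
  0101000011010
| 0110111101110
---------------
  0111111111110
Decimal: 2586 | 3566 = 4094



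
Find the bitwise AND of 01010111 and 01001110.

AND: 1 only when both bits are 1
  01010111
& 01001110
----------
  01000110
Decimal: 87 & 78 = 70



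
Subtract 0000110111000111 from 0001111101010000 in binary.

Method 1 - Direct subtraction (column by column from the right: bit − bit − borrow-in; if negative, add 2 and borrow 1 from the next column):
borrow: 0000001100011110
        0001111101010000
-       0000110111000111
------------------------
        0001000110001001

Method 2 - Add two's complement:
Two's complement of 0000110111000111: invert → 1111001000111000, add 1 → 1111001000111001
  0001111101010000
+ 1111001000111001
------------------
 10001000110001001  (end carry out of the top bit = 1)
Discarding the end carry: 0001000110001001
Decimal check:
  0001111101010000 = 4096 + 2048 + 1024 + 512 + 256 + 64 + 16 = 8016
  0000110111000111 = 2048 + 1024 + 256 + 128 + 64 + 4 + 2 + 1 = 3527
  8016 - 3527 = 4489, and 0001000110001001 = 4096 + 256 + 128 + 8 + 1 = 4489 ✓



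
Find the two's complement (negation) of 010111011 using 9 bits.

Original: 010111011
Step 1 - Invert all bits: 101000100
Step 2 - Add 1: 101000101
Verification: 010111011 + 101000101 = 1000000000; discarding the end carry (carry out of the top bit) leaves the 9-bit value 000000000, as required for x + (-x)



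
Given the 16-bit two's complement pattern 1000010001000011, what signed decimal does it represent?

Binary: 1000010001000011
Sign bit: 1 (negative)
Invert: 0111101110111100
Add 1:  0111101110111101
Magnitude: 0111101110111101 = 16384 + 8192 + 4096 + 2048 + 512 + 256 + 128 + 32 + 16 + 8 + 4 + 1 = 31677
Value: -31677



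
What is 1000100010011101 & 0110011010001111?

AND: 1 only when both bits are 1
  1000100010011101
& 0110011010001111
------------------
  0000000010001101
Decimal: 34973 & 26255 = 141



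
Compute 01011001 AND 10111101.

AND: 1 only when both bits are 1
  01011001
& 10111101
----------
  00011001
Decimal: 89 & 189 = 25



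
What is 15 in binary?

Using repeated division by 2:
15 ÷ 2 = 7 remainder 1
7 ÷ 2 = 3 remainder 1
3 ÷ 2 = 1 remainder 1
1 ÷ 2 = 0 remainder 1
Reading remainders bottom to top: 1111



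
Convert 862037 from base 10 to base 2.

Using repeated division by 2:
862037 ÷ 2 = 431018 remainder 1
431018 ÷ 2 = 215509 remainder 0
215509 ÷ 2 = 107754 remainder 1
107754 ÷ 2 = 53877 remainder 0
53877 ÷ 2 = 26938 remainder 1
26938 ÷ 2 = 13469 remainder 0
13469 ÷ 2 = 6734 remainder 1
6734 ÷ 2 = 3367 remainder 0
3367 ÷ 2 = 1683 remainder 1
1683 ÷ 2 = 841 remainder 1
841 ÷ 2 = 420 remainder 1
420 ÷ 2 = 210 remainder 0
210 ÷ 2 = 105 remainder 0
105 ÷ 2 = 52 remainder 1
52 ÷ 2 = 26 remainder 0
26 ÷ 2 = 13 remainder 0
13 ÷ 2 = 6 remainder 1
6 ÷ 2 = 3 remainder 0
3 ÷ 2 = 1 remainder 1
1 ÷ 2 = 0 remainder 1
Reading remainders bottom to top: 11010010011101010101



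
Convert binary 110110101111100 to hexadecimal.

Group into 4-bit nibbles from right:
  0110 = 6
  1101 = D
  0111 = 7
  1100 = C
Result: 6D7C



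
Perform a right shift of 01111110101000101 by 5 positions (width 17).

Original: 01111110101000101 (decimal 64837)
Shift right by 5 positions
Drop the 5 low bits; fill with zeros on the left
Result: 00000011111101010 (decimal 2026)
Equivalent: 64837 >> 5 = 64837 ÷ 2^5 = 2026



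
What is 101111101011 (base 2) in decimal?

Sum of powers of 2 for each 1-bit:
2^0 + 2^1 + 2^3 + 2^5 + 2^6 + 2^7 + 2^8 + 2^9 + 2^11
= 1 + 2 + 8 + 32 + 64 + 128 + 256 + 512 + 2048
= 3051



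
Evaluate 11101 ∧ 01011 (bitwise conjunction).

AND: 1 only when both bits are 1
  11101
& 01011
-------
  01001
Decimal: 29 & 11 = 9



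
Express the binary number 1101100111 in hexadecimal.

Group into 4-bit nibbles from right:
  0011 = 3
  0110 = 6
  0111 = 7
Result: 367



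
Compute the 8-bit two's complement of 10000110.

Original (sign bit 1, negative): 10000110
Step 1 - Invert all bits: 01111001
Step 2 - Add 1: 01111010
Verification: 10000110 + 01111010 = 100000000; discarding the end carry (carry out of the top bit) leaves the 8-bit value 00000000, as required for x + (-x)



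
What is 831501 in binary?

Using repeated division by 2:
831501 ÷ 2 = 415750 remainder 1
415750 ÷ 2 = 207875 remainder 0
207875 ÷ 2 = 103937 remainder 1
103937 ÷ 2 = 51968 remainder 1
51968 ÷ 2 = 25984 remainder 0
25984 ÷ 2 = 12992 remainder 0
12992 ÷ 2 = 6496 remainder 0
6496 ÷ 2 = 3248 remainder 0
3248 ÷ 2 = 1624 remainder 0
1624 ÷ 2 = 812 remainder 0
812 ÷ 2 = 406 remainder 0
406 ÷ 2 = 203 remainder 0
203 ÷ 2 = 101 remainder 1
101 ÷ 2 = 50 remainder 1
50 ÷ 2 = 25 remainder 0
25 ÷ 2 = 12 remainder 1
12 ÷ 2 = 6 remainder 0
6 ÷ 2 = 3 remainder 0
3 ÷ 2 = 1 remainder 1
1 ÷ 2 = 0 remainder 1
Reading remainders bottom to top: 11001011000000001101



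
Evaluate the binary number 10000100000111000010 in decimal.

Sum of powers of 2 for each 1-bit:
2^1 + 2^6 + 2^7 + 2^8 + 2^14 + 2^19
= 2 + 64 + 128 + 256 + 16384 + 524288
= 541122



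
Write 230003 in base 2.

Using repeated division by 2:
230003 ÷ 2 = 115001 remainder 1
115001 ÷ 2 = 57500 remainder 1
57500 ÷ 2 = 28750 remainder 0
28750 ÷ 2 = 14375 remainder 0
14375 ÷ 2 = 7187 remainder 1
7187 ÷ 2 = 3593 remainder 1
3593 ÷ 2 = 1796 remainder 1
1796 ÷ 2 = 898 remainder 0
898 ÷ 2 = 449 remainder 0
449 ÷ 2 = 224 remainder 1
224 ÷ 2 = 112 remainder 0
112 ÷ 2 = 56 remainder 0
56 ÷ 2 = 28 remainder 0
28 ÷ 2 = 14 remainder 0
14 ÷ 2 = 7 remainder 0
7 ÷ 2 = 3 remainder 1
3 ÷ 2 = 1 remainder 1
1 ÷ 2 = 0 remainder 1
Reading remainders bottom to top: 111000001001110011



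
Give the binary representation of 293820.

Using repeated division by 2:
293820 ÷ 2 = 146910 remainder 0
146910 ÷ 2 = 73455 remainder 0
73455 ÷ 2 = 36727 remainder 1
36727 ÷ 2 = 18363 remainder 1
18363 ÷ 2 = 9181 remainder 1
9181 ÷ 2 = 4590 remainder 1
4590 ÷ 2 = 2295 remainder 0
2295 ÷ 2 = 1147 remainder 1
1147 ÷ 2 = 573 remainder 1
573 ÷ 2 = 286 remainder 1
286 ÷ 2 = 143 remainder 0
143 ÷ 2 = 71 remainder 1
71 ÷ 2 = 35 remainder 1
35 ÷ 2 = 17 remainder 1
17 ÷ 2 = 8 remainder 1
8 ÷ 2 = 4 remainder 0
4 ÷ 2 = 2 remainder 0
2 ÷ 2 = 1 remainder 0
1 ÷ 2 = 0 remainder 1
Reading remainders bottom to top: 1000111101110111100



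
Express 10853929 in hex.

Using repeated division by 16 (digits 10–15 are A–F):
10853929 ÷ 16 = 678370 remainder 9
678370 ÷ 16 = 42398 remainder 2
42398 ÷ 16 = 2649 remainder 14 (E)
2649 ÷ 16 = 165 remainder 9
165 ÷ 16 = 10 remainder 5
10 ÷ 16 = 0 remainder 10 (A)
Reading remainders bottom to top: A59E29



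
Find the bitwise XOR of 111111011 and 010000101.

XOR: 1 when bits differ
  111111011
^ 010000101
-----------
  101111110
Decimal: 507 ^ 133 = 382



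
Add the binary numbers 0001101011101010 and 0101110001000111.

Add column by column from the right: bit + bit + carry-in; write the sum mod 2, carry 1 when the sum is 2 or 3.
carry:  0011000110011100
        0001101011101010
+       0101110001000111
------------------------
       00111011100110001
(the carry out of the leftmost column, 0, becomes the leading bit)
Decimal check:
  0001101011101010 = 4096 + 2048 + 512 + 128 + 64 + 32 + 8 + 2 = 6890
  0101110001000111 = 16384 + 4096 + 2048 + 1024 + 64 + 4 + 2 + 1 = 23623
  6890 + 23623 = 30513, and 00111011100110001 = 16384 + 8192 + 4096 + 1024 + 512 + 256 + 32 + 16 + 1 = 30513 ✓



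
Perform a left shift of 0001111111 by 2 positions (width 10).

Original: 0001111111 (decimal 127)
Shift left by 2 positions
Append 2 zeros on the right
Result: 0111111100 (decimal 508)
Equivalent: 127 << 2 = 127 × 2^2 = 508



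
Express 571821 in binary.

Using repeated division by 2:
571821 ÷ 2 = 285910 remainder 1
285910 ÷ 2 = 142955 remainder 0
142955 ÷ 2 = 71477 remainder 1
71477 ÷ 2 = 35738 remainder 1
35738 ÷ 2 = 17869 remainder 0
17869 ÷ 2 = 8934 remainder 1
8934 ÷ 2 = 4467 remainder 0
4467 ÷ 2 = 2233 remainder 1
2233 ÷ 2 = 1116 remainder 1
1116 ÷ 2 = 558 remainder 0
558 ÷ 2 = 279 remainder 0
279 ÷ 2 = 139 remainder 1
139 ÷ 2 = 69 remainder 1
69 ÷ 2 = 34 remainder 1
34 ÷ 2 = 17 remainder 0
17 ÷ 2 = 8 remainder 1
8 ÷ 2 = 4 remainder 0
4 ÷ 2 = 2 remainder 0
2 ÷ 2 = 1 remainder 0
1 ÷ 2 = 0 remainder 1
Reading remainders bottom to top: 10001011100110101101



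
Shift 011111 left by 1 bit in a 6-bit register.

Original: 011111 (decimal 31)
Shift left by 1 position
Append 1 zero on the right
Result: 111110 (decimal 62)
Equivalent: 31 << 1 = 31 × 2^1 = 62



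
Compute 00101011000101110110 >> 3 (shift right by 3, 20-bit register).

Original: 00101011000101110110 (decimal 176502)
Shift right by 3 positions
Drop the 3 low bits; fill with zeros on the left
Result: 00000101011000101110 (decimal 22062)
Equivalent: 176502 >> 3 = 176502 ÷ 2^3 = 22062



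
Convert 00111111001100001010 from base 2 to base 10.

Sum of powers of 2 for each 1-bit:
2^1 + 2^3 + 2^8 + 2^9 + 2^12 + 2^13 + 2^14 + 2^15 + 2^16 + 2^17
= 2 + 8 + 256 + 512 + 4096 + 8192 + 16384 + 32768 + 65536 + 131072
= 258826



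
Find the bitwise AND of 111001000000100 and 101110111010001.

AND: 1 only when both bits are 1
  111001000000100
& 101110111010001
-----------------
  101000000000000
Decimal: 29188 & 24017 = 20480



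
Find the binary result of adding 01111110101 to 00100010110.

Add column by column from the right: bit + bit + carry-in; write the sum mod 2, carry 1 when the sum is 2 or 3.
carry:  11111101000
        01111110101
+       00100010110
-------------------
       010100001011
(the carry out of the leftmost column, 0, becomes the leading bit)
Decimal check:
  01111110101 = 512 + 256 + 128 + 64 + 32 + 16 + 4 + 1 = 1013
  00100010110 = 256 + 16 + 4 + 2 = 278
  1013 + 278 = 1291, and 010100001011 = 1024 + 256 + 8 + 2 + 1 = 1291 ✓



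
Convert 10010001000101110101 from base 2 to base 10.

Sum of powers of 2 for each 1-bit:
2^0 + 2^2 + 2^4 + 2^5 + 2^6 + 2^8 + 2^12 + 2^16 + 2^19
= 1 + 4 + 16 + 32 + 64 + 256 + 4096 + 65536 + 524288
= 594293



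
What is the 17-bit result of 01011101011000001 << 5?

Original: 01011101011000001 (decimal 47809)
Shift left by 5 positions
Append 5 zeros on the right and drop the 5 high bits that overflow the 17-bit width
Result: 10101100000100000 (decimal 88096)
Equivalent: 47809 << 5 = 47809 × 2^5 = 1529888, truncated to 17 bits = 88096



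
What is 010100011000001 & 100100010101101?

AND: 1 only when both bits are 1
  010100011000001
& 100100010101101
-----------------
  000100010000001
Decimal: 10433 & 18605 = 2177



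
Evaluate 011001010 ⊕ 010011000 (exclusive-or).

XOR: 1 when bits differ
  011001010
^ 010011000
-----------
  001010010
Decimal: 202 ^ 152 = 82



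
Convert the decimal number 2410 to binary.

Using repeated division by 2:
2410 ÷ 2 = 1205 remainder 0
1205 ÷ 2 = 602 remainder 1
602 ÷ 2 = 301 remainder 0
301 ÷ 2 = 150 remainder 1
150 ÷ 2 = 75 remainder 0
75 ÷ 2 = 37 remainder 1
37 ÷ 2 = 18 remainder 1
18 ÷ 2 = 9 remainder 0
9 ÷ 2 = 4 remainder 1
4 ÷ 2 = 2 remainder 0
2 ÷ 2 = 1 remainder 0
1 ÷ 2 = 0 remainder 1
Reading remainders bottom to top: 100101101010



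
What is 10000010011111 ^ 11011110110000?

XOR: 1 when bits differ
  10000010011111
^ 11011110110000
----------------
  01011100101111
Decimal: 8351 ^ 14256 = 5935



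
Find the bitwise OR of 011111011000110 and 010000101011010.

OR: 1 when either bit is 1
  011111011000110
| 010000101011010
-----------------
  011111111011110
Decimal: 16070 | 8538 = 16350



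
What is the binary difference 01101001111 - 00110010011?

Method 1 - Direct subtraction (column by column from the right: bit − bit − borrow-in; if negative, add 2 and borrow 1 from the next column):
borrow: 01101100000
        01101001111
-       00110010011
-------------------
        00110111100

Method 2 - Add two's complement:
Two's complement of 00110010011: invert → 11001101100, add 1 → 11001101101
  01101001111
+ 11001101101
-------------
 100110111100  (end carry out of the top bit = 1)
Discarding the end carry: 00110111100
Decimal check:
  01101001111 = 512 + 256 + 64 + 8 + 4 + 2 + 1 = 847
  00110010011 = 256 + 128 + 16 + 2 + 1 = 403
  847 - 403 = 444, and 00110111100 = 256 + 128 + 32 + 16 + 8 + 4 = 444 ✓



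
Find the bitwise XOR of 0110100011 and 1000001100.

XOR: 1 when bits differ
  0110100011
^ 1000001100
------------
  1110101111
Decimal: 419 ^ 524 = 943



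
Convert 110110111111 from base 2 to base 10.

Sum of powers of 2 for each 1-bit:
2^0 + 2^1 + 2^2 + 2^3 + 2^4 + 2^5 + 2^7 + 2^8 + 2^10 + 2^11
= 1 + 2 + 4 + 8 + 16 + 32 + 128 + 256 + 1024 + 2048
= 3519



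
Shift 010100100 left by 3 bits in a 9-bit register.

Original: 010100100 (decimal 164)
Shift left by 3 positions
Append 3 zeros on the right and drop the 3 high bits that overflow the 9-bit width
Result: 100100000 (decimal 288)
Equivalent: 164 << 3 = 164 × 2^3 = 1312, truncated to 9 bits = 288



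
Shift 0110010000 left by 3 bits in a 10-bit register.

Original: 0110010000 (decimal 400)
Shift left by 3 positions
Append 3 zeros on the right and drop the 3 high bits that overflow the 10-bit width
Result: 0010000000 (decimal 128)
Equivalent: 400 << 3 = 400 × 2^3 = 3200, truncated to 10 bits = 128



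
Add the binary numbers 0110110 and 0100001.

Add column by column from the right: bit + bit + carry-in; write the sum mod 2, carry 1 when the sum is 2 or 3.
carry:  1000000
        0110110
+       0100001
---------------
       01010111
(the carry out of the leftmost column, 0, becomes the leading bit)
Decimal check:
  0110110 = 32 + 16 + 4 + 2 = 54
  0100001 = 32 + 1 = 33
  54 + 33 = 87, and 01010111 = 64 + 16 + 4 + 2 + 1 = 87 ✓



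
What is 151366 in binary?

Using repeated division by 2:
151366 ÷ 2 = 75683 remainder 0
75683 ÷ 2 = 37841 remainder 1
37841 ÷ 2 = 18920 remainder 1
18920 ÷ 2 = 9460 remainder 0
9460 ÷ 2 = 4730 remainder 0
4730 ÷ 2 = 2365 remainder 0
2365 ÷ 2 = 1182 remainder 1
1182 ÷ 2 = 591 remainder 0
591 ÷ 2 = 295 remainder 1
295 ÷ 2 = 147 remainder 1
147 ÷ 2 = 73 remainder 1
73 ÷ 2 = 36 remainder 1
36 ÷ 2 = 18 remainder 0
18 ÷ 2 = 9 remainder 0
9 ÷ 2 = 4 remainder 1
4 ÷ 2 = 2 remainder 0
2 ÷ 2 = 1 remainder 0
1 ÷ 2 = 0 remainder 1
Reading remainders bottom to top: 100100111101000110



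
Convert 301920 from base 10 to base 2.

Using repeated division by 2:
301920 ÷ 2 = 150960 remainder 0
150960 ÷ 2 = 75480 remainder 0
75480 ÷ 2 = 37740 remainder 0
37740 ÷ 2 = 18870 remainder 0
18870 ÷ 2 = 9435 remainder 0
9435 ÷ 2 = 4717 remainder 1
4717 ÷ 2 = 2358 remainder 1
2358 ÷ 2 = 1179 remainder 0
1179 ÷ 2 = 589 remainder 1
589 ÷ 2 = 294 remainder 1
294 ÷ 2 = 147 remainder 0
147 ÷ 2 = 73 remainder 1
73 ÷ 2 = 36 remainder 1
36 ÷ 2 = 18 remainder 0
18 ÷ 2 = 9 remainder 0
9 ÷ 2 = 4 remainder 1
4 ÷ 2 = 2 remainder 0
2 ÷ 2 = 1 remainder 0
1 ÷ 2 = 0 remainder 1
Reading remainders bottom to top: 1001001101101100000



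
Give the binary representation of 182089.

Using repeated division by 2:
182089 ÷ 2 = 91044 remainder 1
91044 ÷ 2 = 45522 remainder 0
45522 ÷ 2 = 22761 remainder 0
22761 ÷ 2 = 11380 remainder 1
11380 ÷ 2 = 5690 remainder 0
5690 ÷ 2 = 2845 remainder 0
2845 ÷ 2 = 1422 remainder 1
1422 ÷ 2 = 711 remainder 0
711 ÷ 2 = 355 remainder 1
355 ÷ 2 = 177 remainder 1
177 ÷ 2 = 88 remainder 1
88 ÷ 2 = 44 remainder 0
44 ÷ 2 = 22 remainder 0
22 ÷ 2 = 11 remainder 0
11 ÷ 2 = 5 remainder 1
5 ÷ 2 = 2 remainder 1
2 ÷ 2 = 1 remainder 0
1 ÷ 2 = 0 remainder 1
Reading remainders bottom to top: 101100011101001001



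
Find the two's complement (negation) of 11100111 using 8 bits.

Original (sign bit 1, negative): 11100111
Step 1 - Invert all bits: 00011000
Step 2 - Add 1: 00011001
Verification: 11100111 + 00011001 = 100000000; discarding the end carry (carry out of the top bit) leaves the 8-bit value 00000000, as required for x + (-x)



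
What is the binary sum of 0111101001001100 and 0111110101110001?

Add column by column from the right: bit + bit + carry-in; write the sum mod 2, carry 1 when the sum is 2 or 3.
carry:  1111000010000000
        0111101001001100
+       0111110101110001
------------------------
       01111011110111101
(the carry out of the leftmost column, 0, becomes the leading bit)
Decimal check:
  0111101001001100 = 16384 + 8192 + 4096 + 2048 + 512 + 64 + 8 + 4 = 31308
  0111110101110001 = 16384 + 8192 + 4096 + 2048 + 1024 + 256 + 64 + 32 + 16 + 1 = 32113
  31308 + 32113 = 63421, and 01111011110111101 = 32768 + 16384 + 8192 + 4096 + 1024 + 512 + 256 + 128 + 32 + 16 + 8 + 4 + 1 = 63421 ✓



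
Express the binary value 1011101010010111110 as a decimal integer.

Sum of powers of 2 for each 1-bit:
2^1 + 2^2 + 2^3 + 2^4 + 2^5 + 2^7 + 2^10 + 2^12 + 2^14 + 2^15 + 2^16 + 2^18
= 2 + 4 + 8 + 16 + 32 + 128 + 1024 + 4096 + 16384 + 32768 + 65536 + 262144
= 382142



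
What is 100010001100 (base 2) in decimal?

Sum of powers of 2 for each 1-bit:
2^2 + 2^3 + 2^7 + 2^11
= 4 + 8 + 128 + 2048
= 2188



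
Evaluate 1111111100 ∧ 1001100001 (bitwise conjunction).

AND: 1 only when both bits are 1
  1111111100
& 1001100001
------------
  1001100000
Decimal: 1020 & 609 = 608



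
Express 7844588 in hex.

Using repeated division by 16 (digits 10–15 are A–F):
7844588 ÷ 16 = 490286 remainder 12 (C)
490286 ÷ 16 = 30642 remainder 14 (E)
30642 ÷ 16 = 1915 remainder 2
1915 ÷ 16 = 119 remainder 11 (B)
119 ÷ 16 = 7 remainder 7
7 ÷ 16 = 0 remainder 7
Reading remainders bottom to top: 77B2EC



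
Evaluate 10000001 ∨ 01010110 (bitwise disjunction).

OR: 1 when either bit is 1
  10000001
| 01010110
----------
  11010111
Decimal: 129 | 86 = 215



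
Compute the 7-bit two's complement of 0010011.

Original: 0010011
Step 1 - Invert all bits: 1101100
Step 2 - Add 1: 1101101
Verification: 0010011 + 1101101 = 10000000; discarding the end carry (carry out of the top bit) leaves the 7-bit value 0000000, as required for x + (-x)



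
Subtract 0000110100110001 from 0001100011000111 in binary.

Method 1 - Direct subtraction (column by column from the right: bit − bit − borrow-in; if negative, add 2 and borrow 1 from the next column):
borrow: 0001111001100000
        0001100011000111
-       0000110100110001
------------------------
        0000101110010110

Method 2 - Add two's complement:
Two's complement of 0000110100110001: invert → 1111001011001110, add 1 → 1111001011001111
  0001100011000111
+ 1111001011001111
------------------
 10000101110010110  (end carry out of the top bit = 1)
Discarding the end carry: 0000101110010110
Decimal check:
  0001100011000111 = 4096 + 2048 + 128 + 64 + 4 + 2 + 1 = 6343
  0000110100110001 = 2048 + 1024 + 256 + 32 + 16 + 1 = 3377
  6343 - 3377 = 2966, and 0000101110010110 = 2048 + 512 + 256 + 128 + 16 + 4 + 2 = 2966 ✓



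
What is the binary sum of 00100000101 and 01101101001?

Add column by column from the right: bit + bit + carry-in; write the sum mod 2, carry 1 when the sum is 2 or 3.
carry:  11000000010
        00100000101
+       01101101001
-------------------
       010001101110
(the carry out of the leftmost column, 0, becomes the leading bit)
Decimal check:
  00100000101 = 256 + 4 + 1 = 261
  01101101001 = 512 + 256 + 64 + 32 + 8 + 1 = 873
  261 + 873 = 1134, and 010001101110 = 1024 + 64 + 32 + 8 + 4 + 2 = 1134 ✓



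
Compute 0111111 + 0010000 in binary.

Add column by column from the right: bit + bit + carry-in; write the sum mod 2, carry 1 when the sum is 2 or 3.
carry:  1100000
        0111111
+       0010000
---------------
       01001111
(the carry out of the leftmost column, 0, becomes the leading bit)
Decimal check:
  0111111 = 32 + 16 + 8 + 4 + 2 + 1 = 63
  0010000 = 16
  63 + 16 = 79, and 01001111 = 64 + 8 + 4 + 2 + 1 = 79 ✓



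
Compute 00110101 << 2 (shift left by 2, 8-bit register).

Original: 00110101 (decimal 53)
Shift left by 2 positions
Append 2 zeros on the right
Result: 11010100 (decimal 212)
Equivalent: 53 << 2 = 53 × 2^2 = 212



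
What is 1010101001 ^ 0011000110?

XOR: 1 when bits differ
  1010101001
^ 0011000110
------------
  1001101111
Decimal: 681 ^ 198 = 623



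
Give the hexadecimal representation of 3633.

Using repeated division by 16 (digits 10–15 are A–F):
3633 ÷ 16 = 227 remainder 1
227 ÷ 16 = 14 remainder 3
14 ÷ 16 = 0 remainder 14 (E)
Reading remainders bottom to top: E31



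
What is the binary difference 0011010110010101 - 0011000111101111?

Method 1 - Direct subtraction (column by column from the right: bit − bit − borrow-in; if negative, add 2 and borrow 1 from the next column):
borrow: 0000011111011100
        0011010110010101
-       0011000111101111
------------------------
        0000001110100110

Method 2 - Add two's complement:
Two's complement of 0011000111101111: invert → 1100111000010000, add 1 → 1100111000010001
  0011010110010101
+ 1100111000010001
------------------
 10000001110100110  (end carry out of the top bit = 1)
Discarding the end carry: 0000001110100110
Decimal check:
  0011010110010101 = 8192 + 4096 + 1024 + 256 + 128 + 16 + 4 + 1 = 13717
  0011000111101111 = 8192 + 4096 + 256 + 128 + 64 + 32 + 8 + 4 + 2 + 1 = 12783
  13717 - 12783 = 934, and 0000001110100110 = 512 + 256 + 128 + 32 + 4 + 2 = 934 ✓



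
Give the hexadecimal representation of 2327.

Using repeated division by 16 (digits 10–15 are A–F):
2327 ÷ 16 = 145 remainder 7
145 ÷ 16 = 9 remainder 1
9 ÷ 16 = 0 remainder 9
Reading remainders bottom to top: 917



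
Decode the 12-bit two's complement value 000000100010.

Binary: 000000100010
Sign bit: 0 (non-negative)
Read directly as an unsigned value:
000000100010 = 32 + 2 = 34
Value: 34



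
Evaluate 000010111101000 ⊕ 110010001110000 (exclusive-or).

XOR: 1 when bits differ
  000010111101000
^ 110010001110000
-----------------
  110000110011000
Decimal: 1512 ^ 25712 = 24984



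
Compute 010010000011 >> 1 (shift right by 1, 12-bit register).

Original: 010010000011 (decimal 1155)
Shift right by 1 position
Drop the 1 low bit; fill with zero on the left
Result: 001001000001 (decimal 577)
Equivalent: 1155 >> 1 = 1155 ÷ 2^1 = 577



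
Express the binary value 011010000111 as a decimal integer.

Sum of powers of 2 for each 1-bit:
2^0 + 2^1 + 2^2 + 2^7 + 2^9 + 2^10
= 1 + 2 + 4 + 128 + 512 + 1024
= 1671



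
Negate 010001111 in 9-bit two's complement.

Original: 010001111
Step 1 - Invert all bits: 101110000
Step 2 - Add 1: 101110001
Verification: 010001111 + 101110001 = 1000000000; discarding the end carry (carry out of the top bit) leaves the 9-bit value 000000000, as required for x + (-x)



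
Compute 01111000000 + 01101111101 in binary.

Add column by column from the right: bit + bit + carry-in; write the sum mod 2, carry 1 when the sum is 2 or 3.
carry:  11110000000
        01111000000
+       01101111101
-------------------
       011100111101
(the carry out of the leftmost column, 0, becomes the leading bit)
Decimal check:
  01111000000 = 512 + 256 + 128 + 64 = 960
  01101111101 = 512 + 256 + 64 + 32 + 16 + 8 + 4 + 1 = 893
  960 + 893 = 1853, and 011100111101 = 1024 + 512 + 256 + 32 + 16 + 8 + 4 + 1 = 1853 ✓



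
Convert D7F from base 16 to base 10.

Expand by place value (powers of 16):
Digit values: D = 13, F = 15
D7F = 13 × 16^2 + 7 × 16^1 + 15 × 16^0
= 13 × 256 + 7 × 16 + 15 × 1
= 3328 + 112 + 15
= 3455



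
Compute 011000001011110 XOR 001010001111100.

XOR: 1 when bits differ
  011000001011110
^ 001010001111100
-----------------
  010010000100010
Decimal: 12382 ^ 5244 = 9250



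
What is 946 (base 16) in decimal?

Expand by place value (powers of 16):
946 = 9 × 16^2 + 4 × 16^1 + 6 × 16^0
= 9 × 256 + 4 × 16 + 6 × 1
= 2304 + 64 + 6
= 2374



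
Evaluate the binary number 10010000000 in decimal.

Sum of powers of 2 for each 1-bit:
2^7 + 2^10
= 128 + 1024
= 1152



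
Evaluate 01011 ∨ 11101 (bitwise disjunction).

OR: 1 when either bit is 1
  01011
| 11101
-------
  11111
Decimal: 11 | 29 = 31



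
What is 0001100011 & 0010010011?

AND: 1 only when both bits are 1
  0001100011
& 0010010011
------------
  0000000011
Decimal: 99 & 147 = 3



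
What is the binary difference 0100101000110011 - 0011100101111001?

Method 1 - Direct subtraction (column by column from the right: bit − bit − borrow-in; if negative, add 2 and borrow 1 from the next column):
borrow: 0110001111110000
        0100101000110011
-       0011100101111001
------------------------
        0001000010111010

Method 2 - Add two's complement:
Two's complement of 0011100101111001: invert → 1100011010000110, add 1 → 1100011010000111
  0100101000110011
+ 1100011010000111
------------------
 10001000010111010  (end carry out of the top bit = 1)
Discarding the end carry: 0001000010111010
Decimal check:
  0100101000110011 = 16384 + 2048 + 512 + 32 + 16 + 2 + 1 = 18995
  0011100101111001 = 8192 + 4096 + 2048 + 256 + 64 + 32 + 16 + 8 + 1 = 14713
  18995 - 14713 = 4282, and 0001000010111010 = 4096 + 128 + 32 + 16 + 8 + 2 = 4282 ✓



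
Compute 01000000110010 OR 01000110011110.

OR: 1 when either bit is 1
  01000000110010
| 01000110011110
----------------
  01000110111110
Decimal: 4146 | 4510 = 4542



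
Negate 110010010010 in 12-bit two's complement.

Original (sign bit 1, negative): 110010010010
Step 1 - Invert all bits: 001101101101
Step 2 - Add 1: 001101101110
Verification: 110010010010 + 001101101110 = 1000000000000; discarding the end carry (carry out of the top bit) leaves the 12-bit value 000000000000, as required for x + (-x)



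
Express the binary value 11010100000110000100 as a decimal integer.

Sum of powers of 2 for each 1-bit:
2^2 + 2^7 + 2^8 + 2^14 + 2^16 + 2^18 + 2^19
= 4 + 128 + 256 + 16384 + 65536 + 262144 + 524288
= 868740



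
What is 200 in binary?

Using repeated division by 2:
200 ÷ 2 = 100 remainder 0
100 ÷ 2 = 50 remainder 0
50 ÷ 2 = 25 remainder 0
25 ÷ 2 = 12 remainder 1
12 ÷ 2 = 6 remainder 0
6 ÷ 2 = 3 remainder 0
3 ÷ 2 = 1 remainder 1
1 ÷ 2 = 0 remainder 1
Reading remainders bottom to top: 11001000



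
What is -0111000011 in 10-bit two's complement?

Original: 0111000011
Step 1 - Invert all bits: 1000111100
Step 2 - Add 1: 1000111101
Verification: 0111000011 + 1000111101 = 10000000000; discarding the end carry (carry out of the top bit) leaves the 10-bit value 0000000000, as required for x + (-x)



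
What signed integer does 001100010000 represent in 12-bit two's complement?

Binary: 001100010000
Sign bit: 0 (non-negative)
Read directly as an unsigned value:
001100010000 = 512 + 256 + 16 = 784
Value: 784



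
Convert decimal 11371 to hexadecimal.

Using repeated division by 16 (digits 10–15 are A–F):
11371 ÷ 16 = 710 remainder 11 (B)
710 ÷ 16 = 44 remainder 6
44 ÷ 16 = 2 remainder 12 (C)
2 ÷ 16 = 0 remainder 2
Reading remainders bottom to top: 2C6B



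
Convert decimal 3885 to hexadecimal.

Using repeated division by 16 (digits 10–15 are A–F):
3885 ÷ 16 = 242 remainder 13 (D)
242 ÷ 16 = 15 remainder 2
15 ÷ 16 = 0 remainder 15 (F)
Reading remainders bottom to top: F2D



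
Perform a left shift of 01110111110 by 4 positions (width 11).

Original: 01110111110 (decimal 958)
Shift left by 4 positions
Append 4 zeros on the right and drop the 4 high bits that overflow the 11-bit width
Result: 01111100000 (decimal 992)
Equivalent: 958 << 4 = 958 × 2^4 = 15328, truncated to 11 bits = 992



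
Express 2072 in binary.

Using repeated division by 2:
2072 ÷ 2 = 1036 remainder 0
1036 ÷ 2 = 518 remainder 0
518 ÷ 2 = 259 remainder 0
259 ÷ 2 = 129 remainder 1
129 ÷ 2 = 64 remainder 1
64 ÷ 2 = 32 remainder 0
32 ÷ 2 = 16 remainder 0
16 ÷ 2 = 8 remainder 0
8 ÷ 2 = 4 remainder 0
4 ÷ 2 = 2 remainder 0
2 ÷ 2 = 1 remainder 0
1 ÷ 2 = 0 remainder 1
Reading remainders bottom to top: 100000011000



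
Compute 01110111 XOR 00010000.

XOR: 1 when bits differ
  01110111
^ 00010000
----------
  01100111
Decimal: 119 ^ 16 = 103



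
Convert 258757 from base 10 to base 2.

Using repeated division by 2:
258757 ÷ 2 = 129378 remainder 1
129378 ÷ 2 = 64689 remainder 0
64689 ÷ 2 = 32344 remainder 1
32344 ÷ 2 = 16172 remainder 0
16172 ÷ 2 = 8086 remainder 0
8086 ÷ 2 = 4043 remainder 0
4043 ÷ 2 = 2021 remainder 1
2021 ÷ 2 = 1010 remainder 1
1010 ÷ 2 = 505 remainder 0
505 ÷ 2 = 252 remainder 1
252 ÷ 2 = 126 remainder 0
126 ÷ 2 = 63 remainder 0
63 ÷ 2 = 31 remainder 1
31 ÷ 2 = 15 remainder 1
15 ÷ 2 = 7 remainder 1
7 ÷ 2 = 3 remainder 1
3 ÷ 2 = 1 remainder 1
1 ÷ 2 = 0 remainder 1
Reading remainders bottom to top: 111111001011000101



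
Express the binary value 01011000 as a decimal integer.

Sum of powers of 2 for each 1-bit:
2^3 + 2^4 + 2^6
= 8 + 16 + 64
= 88



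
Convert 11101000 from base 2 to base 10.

Sum of powers of 2 for each 1-bit:
2^3 + 2^5 + 2^6 + 2^7
= 8 + 32 + 64 + 128
= 232



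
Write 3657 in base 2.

Using repeated division by 2:
3657 ÷ 2 = 1828 remainder 1
1828 ÷ 2 = 914 remainder 0
914 ÷ 2 = 457 remainder 0
457 ÷ 2 = 228 remainder 1
228 ÷ 2 = 114 remainder 0
114 ÷ 2 = 57 remainder 0
57 ÷ 2 = 28 remainder 1
28 ÷ 2 = 14 remainder 0
14 ÷ 2 = 7 remainder 0
7 ÷ 2 = 3 remainder 1
3 ÷ 2 = 1 remainder 1
1 ÷ 2 = 0 remainder 1
Reading remainders bottom to top: 111001001001



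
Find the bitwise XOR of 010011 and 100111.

XOR: 1 when bits differ
  010011
^ 100111
--------
  110100
Decimal: 19 ^ 39 = 52



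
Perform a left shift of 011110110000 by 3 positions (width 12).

Original: 011110110000 (decimal 1968)
Shift left by 3 positions
Append 3 zeros on the right and drop the 3 high bits that overflow the 12-bit width
Result: 110110000000 (decimal 3456)
Equivalent: 1968 << 3 = 1968 × 2^3 = 15744, truncated to 12 bits = 3456



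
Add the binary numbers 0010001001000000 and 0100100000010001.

Add column by column from the right: bit + bit + carry-in; write the sum mod 2, carry 1 when the sum is 2 or 3.
carry:  0000000000000000
        0010001001000000
+       0100100000010001
------------------------
       00110101001010001
(the carry out of the leftmost column, 0, becomes the leading bit)
Decimal check:
  0010001001000000 = 8192 + 512 + 64 = 8768
  0100100000010001 = 16384 + 2048 + 16 + 1 = 18449
  8768 + 18449 = 27217, and 00110101001010001 = 16384 + 8192 + 2048 + 512 + 64 + 16 + 1 = 27217 ✓



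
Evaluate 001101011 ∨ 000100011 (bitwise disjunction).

OR: 1 when either bit is 1
  001101011
| 000100011
-----------
  001101011
Decimal: 107 | 35 = 107



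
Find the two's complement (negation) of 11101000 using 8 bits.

Original (sign bit 1, negative): 11101000
Step 1 - Invert all bits: 00010111
Step 2 - Add 1: 00011000
Verification: 11101000 + 00011000 = 100000000; discarding the end carry (carry out of the top bit) leaves the 8-bit value 00000000, as required for x + (-x)



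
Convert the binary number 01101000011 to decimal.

Sum of powers of 2 for each 1-bit:
2^0 + 2^1 + 2^6 + 2^8 + 2^9
= 1 + 2 + 64 + 256 + 512
= 835



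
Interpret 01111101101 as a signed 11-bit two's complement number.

Binary: 01111101101
Sign bit: 0 (non-negative)
Read directly as an unsigned value:
01111101101 = 512 + 256 + 128 + 64 + 32 + 8 + 4 + 1 = 1005
Value: 1005



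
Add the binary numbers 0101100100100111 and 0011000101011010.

Add column by column from the right: bit + bit + carry-in; write the sum mod 2, carry 1 when the sum is 2 or 3.
carry:  1110001011111100
        0101100100100111
+       0011000101011010
------------------------
       01000101010000001
(the carry out of the leftmost column, 0, becomes the leading bit)
Decimal check:
  0101100100100111 = 16384 + 4096 + 2048 + 256 + 32 + 4 + 2 + 1 = 22823
  0011000101011010 = 8192 + 4096 + 256 + 64 + 16 + 8 + 2 = 12634
  22823 + 12634 = 35457, and 01000101010000001 = 32768 + 2048 + 512 + 128 + 1 = 35457 ✓



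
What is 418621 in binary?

Using repeated division by 2:
418621 ÷ 2 = 209310 remainder 1
209310 ÷ 2 = 104655 remainder 0
104655 ÷ 2 = 52327 remainder 1
52327 ÷ 2 = 26163 remainder 1
26163 ÷ 2 = 13081 remainder 1
13081 ÷ 2 = 6540 remainder 1
6540 ÷ 2 = 3270 remainder 0
3270 ÷ 2 = 1635 remainder 0
1635 ÷ 2 = 817 remainder 1
817 ÷ 2 = 408 remainder 1
408 ÷ 2 = 204 remainder 0
204 ÷ 2 = 102 remainder 0
102 ÷ 2 = 51 remainder 0
51 ÷ 2 = 25 remainder 1
25 ÷ 2 = 12 remainder 1
12 ÷ 2 = 6 remainder 0
6 ÷ 2 = 3 remainder 0
3 ÷ 2 = 1 remainder 1
1 ÷ 2 = 0 remainder 1
Reading remainders bottom to top: 1100110001100111101

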